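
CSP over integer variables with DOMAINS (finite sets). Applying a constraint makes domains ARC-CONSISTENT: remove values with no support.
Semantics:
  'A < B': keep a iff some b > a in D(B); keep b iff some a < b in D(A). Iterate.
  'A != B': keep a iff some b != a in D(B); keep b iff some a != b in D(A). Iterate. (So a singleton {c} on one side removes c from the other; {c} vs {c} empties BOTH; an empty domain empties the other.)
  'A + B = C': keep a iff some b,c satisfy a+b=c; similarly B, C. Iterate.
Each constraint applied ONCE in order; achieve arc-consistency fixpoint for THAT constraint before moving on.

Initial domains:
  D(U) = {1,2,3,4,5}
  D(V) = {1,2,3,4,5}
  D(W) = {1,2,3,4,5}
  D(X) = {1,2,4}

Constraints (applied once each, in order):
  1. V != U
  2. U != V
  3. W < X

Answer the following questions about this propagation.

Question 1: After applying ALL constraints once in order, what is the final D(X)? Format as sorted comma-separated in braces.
Answer: {2,4}

Derivation:
Constraint 1 (V != U) on D(V)={1,2,3,4,5} D(U)={1,2,3,4,5}: no change
Constraint 2 (U != V) on D(U)={1,2,3,4,5} D(V)={1,2,3,4,5}: no change
Constraint 3 (W < X) on D(W)={1,2,3,4,5} D(X)={1,2,4}: W {1,2,3,4,5}->{1,2,3}; X {1,2,4}->{2,4}
So after all 3 constraints: D(X) = {2,4}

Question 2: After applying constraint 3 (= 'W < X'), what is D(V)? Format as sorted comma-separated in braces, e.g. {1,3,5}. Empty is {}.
Answer: {1,2,3,4,5}

Derivation:
Constraint 1 (V != U) on D(V)={1,2,3,4,5} D(U)={1,2,3,4,5}: no change
Constraint 2 (U != V) on D(U)={1,2,3,4,5} D(V)={1,2,3,4,5}: no change
Constraint 3 (W < X) on D(W)={1,2,3,4,5} D(X)={1,2,4}: W {1,2,3,4,5}->{1,2,3}; X {1,2,4}->{2,4}
So after constraint 3: D(V) = {1,2,3,4,5}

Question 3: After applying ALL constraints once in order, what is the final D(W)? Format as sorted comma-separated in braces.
Constraint 1 (V != U) on D(V)={1,2,3,4,5} D(U)={1,2,3,4,5}: no change
Constraint 2 (U != V) on D(U)={1,2,3,4,5} D(V)={1,2,3,4,5}: no change
Constraint 3 (W < X) on D(W)={1,2,3,4,5} D(X)={1,2,4}: W {1,2,3,4,5}->{1,2,3}; X {1,2,4}->{2,4}
So after all 3 constraints: D(W) = {1,2,3}

Answer: {1,2,3}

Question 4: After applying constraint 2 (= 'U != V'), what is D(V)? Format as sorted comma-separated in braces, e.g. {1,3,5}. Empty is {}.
Constraint 1 (V != U) on D(V)={1,2,3,4,5} D(U)={1,2,3,4,5}: no change
Constraint 2 (U != V) on D(U)={1,2,3,4,5} D(V)={1,2,3,4,5}: no change
So after constraint 2: D(V) = {1,2,3,4,5}

Answer: {1,2,3,4,5}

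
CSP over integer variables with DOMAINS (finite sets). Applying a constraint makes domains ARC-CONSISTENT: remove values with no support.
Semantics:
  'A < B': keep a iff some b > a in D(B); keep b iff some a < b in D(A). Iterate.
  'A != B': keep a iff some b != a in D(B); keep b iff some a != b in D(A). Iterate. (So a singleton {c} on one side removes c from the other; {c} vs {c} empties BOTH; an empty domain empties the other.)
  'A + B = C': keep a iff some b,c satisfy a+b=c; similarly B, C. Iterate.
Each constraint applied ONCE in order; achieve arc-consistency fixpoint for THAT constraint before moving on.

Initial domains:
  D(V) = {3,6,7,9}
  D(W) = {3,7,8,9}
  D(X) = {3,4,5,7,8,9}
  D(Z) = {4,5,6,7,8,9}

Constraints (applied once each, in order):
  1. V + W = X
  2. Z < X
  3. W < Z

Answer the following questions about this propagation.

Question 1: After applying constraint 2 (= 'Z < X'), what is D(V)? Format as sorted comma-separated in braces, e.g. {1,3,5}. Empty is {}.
Answer: {6}

Derivation:
Constraint 1 (V + W = X) on D(V)={3,6,7,9} D(W)={3,7,8,9} D(X)={3,4,5,7,8,9}: V {3,6,7,9}->{6}; W {3,7,8,9}->{3}; X {3,4,5,7,8,9}->{9}
Constraint 2 (Z < X) on D(Z)={4,5,6,7,8,9} D(X)={9}: Z {4,5,6,7,8,9}->{4,5,6,7,8}
So after constraint 2: D(V) = {6}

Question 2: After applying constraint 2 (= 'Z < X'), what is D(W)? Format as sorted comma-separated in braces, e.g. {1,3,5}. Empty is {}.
Answer: {3}

Derivation:
Constraint 1 (V + W = X) on D(V)={3,6,7,9} D(W)={3,7,8,9} D(X)={3,4,5,7,8,9}: V {3,6,7,9}->{6}; W {3,7,8,9}->{3}; X {3,4,5,7,8,9}->{9}
Constraint 2 (Z < X) on D(Z)={4,5,6,7,8,9} D(X)={9}: Z {4,5,6,7,8,9}->{4,5,6,7,8}
So after constraint 2: D(W) = {3}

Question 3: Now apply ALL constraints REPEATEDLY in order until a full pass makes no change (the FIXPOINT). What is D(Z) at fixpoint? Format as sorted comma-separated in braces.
pass 0 (initial): D(Z)={4,5,6,7,8,9}
pass 1: V {3,6,7,9}->{6}; W {3,7,8,9}->{3}; X {3,4,5,7,8,9}->{9}; Z {4,5,6,7,8,9}->{4,5,6,7,8}
pass 2: no change
Fixpoint after 2 passes: D(Z) = {4,5,6,7,8}

Answer: {4,5,6,7,8}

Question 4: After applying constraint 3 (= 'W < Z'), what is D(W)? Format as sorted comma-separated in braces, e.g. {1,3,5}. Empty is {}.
Constraint 1 (V + W = X) on D(V)={3,6,7,9} D(W)={3,7,8,9} D(X)={3,4,5,7,8,9}: V {3,6,7,9}->{6}; W {3,7,8,9}->{3}; X {3,4,5,7,8,9}->{9}
Constraint 2 (Z < X) on D(Z)={4,5,6,7,8,9} D(X)={9}: Z {4,5,6,7,8,9}->{4,5,6,7,8}
Constraint 3 (W < Z) on D(W)={3} D(Z)={4,5,6,7,8}: no change
So after constraint 3: D(W) = {3}

Answer: {3}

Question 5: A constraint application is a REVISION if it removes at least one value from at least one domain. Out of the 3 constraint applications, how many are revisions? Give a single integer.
Answer: 2

Derivation:
Constraint 1 (V + W = X) on D(V)={3,6,7,9} D(W)={3,7,8,9} D(X)={3,4,5,7,8,9}: V {3,6,7,9}->{6}; W {3,7,8,9}->{3}; X {3,4,5,7,8,9}->{9} => REVISION
Constraint 2 (Z < X) on D(Z)={4,5,6,7,8,9} D(X)={9}: Z {4,5,6,7,8,9}->{4,5,6,7,8} => REVISION
Constraint 3 (W < Z) on D(W)={3} D(Z)={4,5,6,7,8}: no change => not a revision
Total revisions = 2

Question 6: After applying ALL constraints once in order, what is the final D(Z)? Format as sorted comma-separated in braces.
Answer: {4,5,6,7,8}

Derivation:
Constraint 1 (V + W = X) on D(V)={3,6,7,9} D(W)={3,7,8,9} D(X)={3,4,5,7,8,9}: V {3,6,7,9}->{6}; W {3,7,8,9}->{3}; X {3,4,5,7,8,9}->{9}
Constraint 2 (Z < X) on D(Z)={4,5,6,7,8,9} D(X)={9}: Z {4,5,6,7,8,9}->{4,5,6,7,8}
Constraint 3 (W < Z) on D(W)={3} D(Z)={4,5,6,7,8}: no change
So after all 3 constraints: D(Z) = {4,5,6,7,8}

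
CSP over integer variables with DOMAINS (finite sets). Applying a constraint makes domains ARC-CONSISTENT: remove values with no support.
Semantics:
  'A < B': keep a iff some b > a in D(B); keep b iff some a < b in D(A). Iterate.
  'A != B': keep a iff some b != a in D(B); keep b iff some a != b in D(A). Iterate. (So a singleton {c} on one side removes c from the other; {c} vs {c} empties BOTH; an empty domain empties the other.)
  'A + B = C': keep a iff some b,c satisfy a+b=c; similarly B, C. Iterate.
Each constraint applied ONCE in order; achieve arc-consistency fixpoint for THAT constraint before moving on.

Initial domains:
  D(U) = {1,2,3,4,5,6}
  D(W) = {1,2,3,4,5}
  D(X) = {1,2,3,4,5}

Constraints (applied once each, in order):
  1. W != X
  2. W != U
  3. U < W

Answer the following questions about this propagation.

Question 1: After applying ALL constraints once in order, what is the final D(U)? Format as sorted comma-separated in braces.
Answer: {1,2,3,4}

Derivation:
Constraint 1 (W != X) on D(W)={1,2,3,4,5} D(X)={1,2,3,4,5}: no change
Constraint 2 (W != U) on D(W)={1,2,3,4,5} D(U)={1,2,3,4,5,6}: no change
Constraint 3 (U < W) on D(U)={1,2,3,4,5,6} D(W)={1,2,3,4,5}: U {1,2,3,4,5,6}->{1,2,3,4}; W {1,2,3,4,5}->{2,3,4,5}
So after all 3 constraints: D(U) = {1,2,3,4}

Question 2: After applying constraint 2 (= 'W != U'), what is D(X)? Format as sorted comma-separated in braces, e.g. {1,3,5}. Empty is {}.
Constraint 1 (W != X) on D(W)={1,2,3,4,5} D(X)={1,2,3,4,5}: no change
Constraint 2 (W != U) on D(W)={1,2,3,4,5} D(U)={1,2,3,4,5,6}: no change
So after constraint 2: D(X) = {1,2,3,4,5}

Answer: {1,2,3,4,5}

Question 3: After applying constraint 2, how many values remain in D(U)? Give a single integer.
Answer: 6

Derivation:
Constraint 1 (W != X) on D(W)={1,2,3,4,5} D(X)={1,2,3,4,5}: no change
Constraint 2 (W != U) on D(W)={1,2,3,4,5} D(U)={1,2,3,4,5,6}: no change
So after constraint 2: D(U)={1,2,3,4,5,6}, size = 6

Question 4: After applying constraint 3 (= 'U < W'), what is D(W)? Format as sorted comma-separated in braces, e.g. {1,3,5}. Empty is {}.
Answer: {2,3,4,5}

Derivation:
Constraint 1 (W != X) on D(W)={1,2,3,4,5} D(X)={1,2,3,4,5}: no change
Constraint 2 (W != U) on D(W)={1,2,3,4,5} D(U)={1,2,3,4,5,6}: no change
Constraint 3 (U < W) on D(U)={1,2,3,4,5,6} D(W)={1,2,3,4,5}: U {1,2,3,4,5,6}->{1,2,3,4}; W {1,2,3,4,5}->{2,3,4,5}
So after constraint 3: D(W) = {2,3,4,5}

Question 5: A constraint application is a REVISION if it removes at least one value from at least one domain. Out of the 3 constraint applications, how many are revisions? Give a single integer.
Answer: 1

Derivation:
Constraint 1 (W != X) on D(W)={1,2,3,4,5} D(X)={1,2,3,4,5}: no change => not a revision
Constraint 2 (W != U) on D(W)={1,2,3,4,5} D(U)={1,2,3,4,5,6}: no change => not a revision
Constraint 3 (U < W) on D(U)={1,2,3,4,5,6} D(W)={1,2,3,4,5}: U {1,2,3,4,5,6}->{1,2,3,4}; W {1,2,3,4,5}->{2,3,4,5} => REVISION
Total revisions = 1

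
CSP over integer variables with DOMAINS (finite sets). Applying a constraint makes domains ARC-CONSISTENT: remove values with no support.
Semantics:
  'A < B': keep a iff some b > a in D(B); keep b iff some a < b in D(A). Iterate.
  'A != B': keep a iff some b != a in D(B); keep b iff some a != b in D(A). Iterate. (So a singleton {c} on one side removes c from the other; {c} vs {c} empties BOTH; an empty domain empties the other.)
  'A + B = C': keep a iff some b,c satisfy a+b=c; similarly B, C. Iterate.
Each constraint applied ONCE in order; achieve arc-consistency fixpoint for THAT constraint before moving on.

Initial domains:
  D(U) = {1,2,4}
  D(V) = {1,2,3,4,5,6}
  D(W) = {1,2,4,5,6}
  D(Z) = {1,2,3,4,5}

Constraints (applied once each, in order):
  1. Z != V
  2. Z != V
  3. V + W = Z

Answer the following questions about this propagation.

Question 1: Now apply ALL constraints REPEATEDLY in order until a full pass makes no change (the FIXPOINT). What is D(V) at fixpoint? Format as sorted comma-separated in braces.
pass 0 (initial): D(V)={1,2,3,4,5,6}
pass 1: V {1,2,3,4,5,6}->{1,2,3,4}; W {1,2,4,5,6}->{1,2,4}; Z {1,2,3,4,5}->{2,3,4,5}
pass 2: no change
Fixpoint after 2 passes: D(V) = {1,2,3,4}

Answer: {1,2,3,4}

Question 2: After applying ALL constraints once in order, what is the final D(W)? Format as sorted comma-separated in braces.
Constraint 1 (Z != V) on D(Z)={1,2,3,4,5} D(V)={1,2,3,4,5,6}: no change
Constraint 2 (Z != V) on D(Z)={1,2,3,4,5} D(V)={1,2,3,4,5,6}: no change
Constraint 3 (V + W = Z) on D(V)={1,2,3,4,5,6} D(W)={1,2,4,5,6} D(Z)={1,2,3,4,5}: V {1,2,3,4,5,6}->{1,2,3,4}; W {1,2,4,5,6}->{1,2,4}; Z {1,2,3,4,5}->{2,3,4,5}
So after all 3 constraints: D(W) = {1,2,4}

Answer: {1,2,4}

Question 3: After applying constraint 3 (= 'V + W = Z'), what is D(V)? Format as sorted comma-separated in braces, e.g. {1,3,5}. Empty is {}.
Constraint 1 (Z != V) on D(Z)={1,2,3,4,5} D(V)={1,2,3,4,5,6}: no change
Constraint 2 (Z != V) on D(Z)={1,2,3,4,5} D(V)={1,2,3,4,5,6}: no change
Constraint 3 (V + W = Z) on D(V)={1,2,3,4,5,6} D(W)={1,2,4,5,6} D(Z)={1,2,3,4,5}: V {1,2,3,4,5,6}->{1,2,3,4}; W {1,2,4,5,6}->{1,2,4}; Z {1,2,3,4,5}->{2,3,4,5}
So after constraint 3: D(V) = {1,2,3,4}

Answer: {1,2,3,4}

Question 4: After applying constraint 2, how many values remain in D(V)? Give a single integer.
Answer: 6

Derivation:
Constraint 1 (Z != V) on D(Z)={1,2,3,4,5} D(V)={1,2,3,4,5,6}: no change
Constraint 2 (Z != V) on D(Z)={1,2,3,4,5} D(V)={1,2,3,4,5,6}: no change
So after constraint 2: D(V)={1,2,3,4,5,6}, size = 6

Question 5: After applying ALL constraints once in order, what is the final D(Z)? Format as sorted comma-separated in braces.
Answer: {2,3,4,5}

Derivation:
Constraint 1 (Z != V) on D(Z)={1,2,3,4,5} D(V)={1,2,3,4,5,6}: no change
Constraint 2 (Z != V) on D(Z)={1,2,3,4,5} D(V)={1,2,3,4,5,6}: no change
Constraint 3 (V + W = Z) on D(V)={1,2,3,4,5,6} D(W)={1,2,4,5,6} D(Z)={1,2,3,4,5}: V {1,2,3,4,5,6}->{1,2,3,4}; W {1,2,4,5,6}->{1,2,4}; Z {1,2,3,4,5}->{2,3,4,5}
So after all 3 constraints: D(Z) = {2,3,4,5}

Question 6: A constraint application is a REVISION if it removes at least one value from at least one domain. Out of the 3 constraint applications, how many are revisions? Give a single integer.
Constraint 1 (Z != V) on D(Z)={1,2,3,4,5} D(V)={1,2,3,4,5,6}: no change => not a revision
Constraint 2 (Z != V) on D(Z)={1,2,3,4,5} D(V)={1,2,3,4,5,6}: no change => not a revision
Constraint 3 (V + W = Z) on D(V)={1,2,3,4,5,6} D(W)={1,2,4,5,6} D(Z)={1,2,3,4,5}: V {1,2,3,4,5,6}->{1,2,3,4}; W {1,2,4,5,6}->{1,2,4}; Z {1,2,3,4,5}->{2,3,4,5} => REVISION
Total revisions = 1

Answer: 1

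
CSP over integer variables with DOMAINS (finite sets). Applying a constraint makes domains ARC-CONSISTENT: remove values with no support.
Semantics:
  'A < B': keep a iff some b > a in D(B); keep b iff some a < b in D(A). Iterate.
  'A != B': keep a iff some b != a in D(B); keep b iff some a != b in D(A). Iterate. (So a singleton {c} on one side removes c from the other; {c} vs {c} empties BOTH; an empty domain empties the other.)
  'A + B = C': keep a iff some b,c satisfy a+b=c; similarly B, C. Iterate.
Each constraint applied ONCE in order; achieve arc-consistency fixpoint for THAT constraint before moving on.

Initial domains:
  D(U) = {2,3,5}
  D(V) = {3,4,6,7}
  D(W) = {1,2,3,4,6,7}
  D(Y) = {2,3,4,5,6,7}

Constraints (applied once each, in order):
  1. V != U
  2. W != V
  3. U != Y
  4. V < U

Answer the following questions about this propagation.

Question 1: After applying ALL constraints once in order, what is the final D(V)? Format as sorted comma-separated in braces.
Answer: {3,4}

Derivation:
Constraint 1 (V != U) on D(V)={3,4,6,7} D(U)={2,3,5}: no change
Constraint 2 (W != V) on D(W)={1,2,3,4,6,7} D(V)={3,4,6,7}: no change
Constraint 3 (U != Y) on D(U)={2,3,5} D(Y)={2,3,4,5,6,7}: no change
Constraint 4 (V < U) on D(V)={3,4,6,7} D(U)={2,3,5}: V {3,4,6,7}->{3,4}; U {2,3,5}->{5}
So after all 4 constraints: D(V) = {3,4}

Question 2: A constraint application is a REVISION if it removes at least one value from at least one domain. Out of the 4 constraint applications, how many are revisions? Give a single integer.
Constraint 1 (V != U) on D(V)={3,4,6,7} D(U)={2,3,5}: no change => not a revision
Constraint 2 (W != V) on D(W)={1,2,3,4,6,7} D(V)={3,4,6,7}: no change => not a revision
Constraint 3 (U != Y) on D(U)={2,3,5} D(Y)={2,3,4,5,6,7}: no change => not a revision
Constraint 4 (V < U) on D(V)={3,4,6,7} D(U)={2,3,5}: V {3,4,6,7}->{3,4}; U {2,3,5}->{5} => REVISION
Total revisions = 1

Answer: 1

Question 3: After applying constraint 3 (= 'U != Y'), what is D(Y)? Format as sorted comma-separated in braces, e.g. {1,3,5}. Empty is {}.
Answer: {2,3,4,5,6,7}

Derivation:
Constraint 1 (V != U) on D(V)={3,4,6,7} D(U)={2,3,5}: no change
Constraint 2 (W != V) on D(W)={1,2,3,4,6,7} D(V)={3,4,6,7}: no change
Constraint 3 (U != Y) on D(U)={2,3,5} D(Y)={2,3,4,5,6,7}: no change
So after constraint 3: D(Y) = {2,3,4,5,6,7}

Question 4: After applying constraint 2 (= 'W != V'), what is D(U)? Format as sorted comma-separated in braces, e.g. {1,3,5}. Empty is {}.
Constraint 1 (V != U) on D(V)={3,4,6,7} D(U)={2,3,5}: no change
Constraint 2 (W != V) on D(W)={1,2,3,4,6,7} D(V)={3,4,6,7}: no change
So after constraint 2: D(U) = {2,3,5}

Answer: {2,3,5}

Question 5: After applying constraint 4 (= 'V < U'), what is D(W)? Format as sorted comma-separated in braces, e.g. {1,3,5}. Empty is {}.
Answer: {1,2,3,4,6,7}

Derivation:
Constraint 1 (V != U) on D(V)={3,4,6,7} D(U)={2,3,5}: no change
Constraint 2 (W != V) on D(W)={1,2,3,4,6,7} D(V)={3,4,6,7}: no change
Constraint 3 (U != Y) on D(U)={2,3,5} D(Y)={2,3,4,5,6,7}: no change
Constraint 4 (V < U) on D(V)={3,4,6,7} D(U)={2,3,5}: V {3,4,6,7}->{3,4}; U {2,3,5}->{5}
So after constraint 4: D(W) = {1,2,3,4,6,7}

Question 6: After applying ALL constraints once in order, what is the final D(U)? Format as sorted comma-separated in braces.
Answer: {5}

Derivation:
Constraint 1 (V != U) on D(V)={3,4,6,7} D(U)={2,3,5}: no change
Constraint 2 (W != V) on D(W)={1,2,3,4,6,7} D(V)={3,4,6,7}: no change
Constraint 3 (U != Y) on D(U)={2,3,5} D(Y)={2,3,4,5,6,7}: no change
Constraint 4 (V < U) on D(V)={3,4,6,7} D(U)={2,3,5}: V {3,4,6,7}->{3,4}; U {2,3,5}->{5}
So after all 4 constraints: D(U) = {5}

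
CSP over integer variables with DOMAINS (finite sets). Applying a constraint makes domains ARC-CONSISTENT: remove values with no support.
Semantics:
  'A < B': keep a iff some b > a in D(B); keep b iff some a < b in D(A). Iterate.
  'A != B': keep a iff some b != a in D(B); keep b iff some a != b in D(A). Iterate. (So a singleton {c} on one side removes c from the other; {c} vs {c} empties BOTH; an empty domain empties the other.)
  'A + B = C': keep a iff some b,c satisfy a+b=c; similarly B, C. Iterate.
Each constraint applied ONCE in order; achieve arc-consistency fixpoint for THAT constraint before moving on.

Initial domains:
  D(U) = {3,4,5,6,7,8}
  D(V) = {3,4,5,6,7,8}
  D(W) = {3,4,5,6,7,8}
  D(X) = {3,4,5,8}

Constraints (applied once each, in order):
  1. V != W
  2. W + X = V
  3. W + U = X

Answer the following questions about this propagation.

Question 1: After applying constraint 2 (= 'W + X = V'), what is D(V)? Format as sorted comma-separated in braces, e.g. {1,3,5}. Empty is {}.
Answer: {6,7,8}

Derivation:
Constraint 1 (V != W) on D(V)={3,4,5,6,7,8} D(W)={3,4,5,6,7,8}: no change
Constraint 2 (W + X = V) on D(W)={3,4,5,6,7,8} D(X)={3,4,5,8} D(V)={3,4,5,6,7,8}: W {3,4,5,6,7,8}->{3,4,5}; X {3,4,5,8}->{3,4,5}; V {3,4,5,6,7,8}->{6,7,8}
So after constraint 2: D(V) = {6,7,8}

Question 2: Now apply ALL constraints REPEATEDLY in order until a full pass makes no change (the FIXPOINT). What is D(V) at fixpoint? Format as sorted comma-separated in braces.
pass 0 (initial): D(V)={3,4,5,6,7,8}
pass 1: U {3,4,5,6,7,8}->{}; V {3,4,5,6,7,8}->{6,7,8}; W {3,4,5,6,7,8}->{}; X {3,4,5,8}->{}
pass 2: V {6,7,8}->{}
pass 3: no change
Fixpoint after 3 passes: D(V) = {}

Answer: {}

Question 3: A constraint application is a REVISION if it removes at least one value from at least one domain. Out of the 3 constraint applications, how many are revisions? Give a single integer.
Answer: 2

Derivation:
Constraint 1 (V != W) on D(V)={3,4,5,6,7,8} D(W)={3,4,5,6,7,8}: no change => not a revision
Constraint 2 (W + X = V) on D(W)={3,4,5,6,7,8} D(X)={3,4,5,8} D(V)={3,4,5,6,7,8}: W {3,4,5,6,7,8}->{3,4,5}; X {3,4,5,8}->{3,4,5}; V {3,4,5,6,7,8}->{6,7,8} => REVISION
Constraint 3 (W + U = X) on D(W)={3,4,5} D(U)={3,4,5,6,7,8} D(X)={3,4,5}: W {3,4,5}->{}; U {3,4,5,6,7,8}->{}; X {3,4,5}->{} => REVISION
Total revisions = 2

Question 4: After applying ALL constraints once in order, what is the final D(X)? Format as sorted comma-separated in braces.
Answer: {}

Derivation:
Constraint 1 (V != W) on D(V)={3,4,5,6,7,8} D(W)={3,4,5,6,7,8}: no change
Constraint 2 (W + X = V) on D(W)={3,4,5,6,7,8} D(X)={3,4,5,8} D(V)={3,4,5,6,7,8}: W {3,4,5,6,7,8}->{3,4,5}; X {3,4,5,8}->{3,4,5}; V {3,4,5,6,7,8}->{6,7,8}
Constraint 3 (W + U = X) on D(W)={3,4,5} D(U)={3,4,5,6,7,8} D(X)={3,4,5}: W {3,4,5}->{}; U {3,4,5,6,7,8}->{}; X {3,4,5}->{}
So after all 3 constraints: D(X) = {}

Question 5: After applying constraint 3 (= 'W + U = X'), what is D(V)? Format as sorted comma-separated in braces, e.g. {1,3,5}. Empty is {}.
Constraint 1 (V != W) on D(V)={3,4,5,6,7,8} D(W)={3,4,5,6,7,8}: no change
Constraint 2 (W + X = V) on D(W)={3,4,5,6,7,8} D(X)={3,4,5,8} D(V)={3,4,5,6,7,8}: W {3,4,5,6,7,8}->{3,4,5}; X {3,4,5,8}->{3,4,5}; V {3,4,5,6,7,8}->{6,7,8}
Constraint 3 (W + U = X) on D(W)={3,4,5} D(U)={3,4,5,6,7,8} D(X)={3,4,5}: W {3,4,5}->{}; U {3,4,5,6,7,8}->{}; X {3,4,5}->{}
So after constraint 3: D(V) = {6,7,8}

Answer: {6,7,8}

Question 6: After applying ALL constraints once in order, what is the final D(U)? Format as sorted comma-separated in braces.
Answer: {}

Derivation:
Constraint 1 (V != W) on D(V)={3,4,5,6,7,8} D(W)={3,4,5,6,7,8}: no change
Constraint 2 (W + X = V) on D(W)={3,4,5,6,7,8} D(X)={3,4,5,8} D(V)={3,4,5,6,7,8}: W {3,4,5,6,7,8}->{3,4,5}; X {3,4,5,8}->{3,4,5}; V {3,4,5,6,7,8}->{6,7,8}
Constraint 3 (W + U = X) on D(W)={3,4,5} D(U)={3,4,5,6,7,8} D(X)={3,4,5}: W {3,4,5}->{}; U {3,4,5,6,7,8}->{}; X {3,4,5}->{}
So after all 3 constraints: D(U) = {}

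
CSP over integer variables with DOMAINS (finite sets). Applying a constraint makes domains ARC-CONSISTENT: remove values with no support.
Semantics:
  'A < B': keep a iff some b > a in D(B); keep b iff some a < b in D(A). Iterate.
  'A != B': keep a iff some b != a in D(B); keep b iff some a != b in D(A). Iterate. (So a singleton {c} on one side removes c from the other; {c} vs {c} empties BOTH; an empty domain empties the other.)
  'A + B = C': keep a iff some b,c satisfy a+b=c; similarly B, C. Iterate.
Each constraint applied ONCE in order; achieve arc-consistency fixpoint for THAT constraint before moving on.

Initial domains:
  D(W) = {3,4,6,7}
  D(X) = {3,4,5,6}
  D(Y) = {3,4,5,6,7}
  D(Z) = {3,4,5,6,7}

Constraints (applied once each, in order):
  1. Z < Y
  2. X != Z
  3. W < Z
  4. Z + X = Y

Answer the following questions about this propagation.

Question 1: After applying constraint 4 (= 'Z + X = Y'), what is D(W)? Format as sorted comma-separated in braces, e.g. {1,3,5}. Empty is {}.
Constraint 1 (Z < Y) on D(Z)={3,4,5,6,7} D(Y)={3,4,5,6,7}: Z {3,4,5,6,7}->{3,4,5,6}; Y {3,4,5,6,7}->{4,5,6,7}
Constraint 2 (X != Z) on D(X)={3,4,5,6} D(Z)={3,4,5,6}: no change
Constraint 3 (W < Z) on D(W)={3,4,6,7} D(Z)={3,4,5,6}: W {3,4,6,7}->{3,4}; Z {3,4,5,6}->{4,5,6}
Constraint 4 (Z + X = Y) on D(Z)={4,5,6} D(X)={3,4,5,6} D(Y)={4,5,6,7}: Z {4,5,6}->{4}; X {3,4,5,6}->{3}; Y {4,5,6,7}->{7}
So after constraint 4: D(W) = {3,4}

Answer: {3,4}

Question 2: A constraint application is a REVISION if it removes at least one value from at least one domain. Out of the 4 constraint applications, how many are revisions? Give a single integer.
Constraint 1 (Z < Y) on D(Z)={3,4,5,6,7} D(Y)={3,4,5,6,7}: Z {3,4,5,6,7}->{3,4,5,6}; Y {3,4,5,6,7}->{4,5,6,7} => REVISION
Constraint 2 (X != Z) on D(X)={3,4,5,6} D(Z)={3,4,5,6}: no change => not a revision
Constraint 3 (W < Z) on D(W)={3,4,6,7} D(Z)={3,4,5,6}: W {3,4,6,7}->{3,4}; Z {3,4,5,6}->{4,5,6} => REVISION
Constraint 4 (Z + X = Y) on D(Z)={4,5,6} D(X)={3,4,5,6} D(Y)={4,5,6,7}: Z {4,5,6}->{4}; X {3,4,5,6}->{3}; Y {4,5,6,7}->{7} => REVISION
Total revisions = 3

Answer: 3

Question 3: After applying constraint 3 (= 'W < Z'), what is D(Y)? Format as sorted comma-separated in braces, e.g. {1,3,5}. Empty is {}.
Answer: {4,5,6,7}

Derivation:
Constraint 1 (Z < Y) on D(Z)={3,4,5,6,7} D(Y)={3,4,5,6,7}: Z {3,4,5,6,7}->{3,4,5,6}; Y {3,4,5,6,7}->{4,5,6,7}
Constraint 2 (X != Z) on D(X)={3,4,5,6} D(Z)={3,4,5,6}: no change
Constraint 3 (W < Z) on D(W)={3,4,6,7} D(Z)={3,4,5,6}: W {3,4,6,7}->{3,4}; Z {3,4,5,6}->{4,5,6}
So after constraint 3: D(Y) = {4,5,6,7}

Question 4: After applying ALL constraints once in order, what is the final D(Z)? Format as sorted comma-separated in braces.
Constraint 1 (Z < Y) on D(Z)={3,4,5,6,7} D(Y)={3,4,5,6,7}: Z {3,4,5,6,7}->{3,4,5,6}; Y {3,4,5,6,7}->{4,5,6,7}
Constraint 2 (X != Z) on D(X)={3,4,5,6} D(Z)={3,4,5,6}: no change
Constraint 3 (W < Z) on D(W)={3,4,6,7} D(Z)={3,4,5,6}: W {3,4,6,7}->{3,4}; Z {3,4,5,6}->{4,5,6}
Constraint 4 (Z + X = Y) on D(Z)={4,5,6} D(X)={3,4,5,6} D(Y)={4,5,6,7}: Z {4,5,6}->{4}; X {3,4,5,6}->{3}; Y {4,5,6,7}->{7}
So after all 4 constraints: D(Z) = {4}

Answer: {4}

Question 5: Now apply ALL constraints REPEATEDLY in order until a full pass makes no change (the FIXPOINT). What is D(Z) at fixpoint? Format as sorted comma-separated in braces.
Answer: {4}

Derivation:
pass 0 (initial): D(Z)={3,4,5,6,7}
pass 1: W {3,4,6,7}->{3,4}; X {3,4,5,6}->{3}; Y {3,4,5,6,7}->{7}; Z {3,4,5,6,7}->{4}
pass 2: W {3,4}->{3}
pass 3: no change
Fixpoint after 3 passes: D(Z) = {4}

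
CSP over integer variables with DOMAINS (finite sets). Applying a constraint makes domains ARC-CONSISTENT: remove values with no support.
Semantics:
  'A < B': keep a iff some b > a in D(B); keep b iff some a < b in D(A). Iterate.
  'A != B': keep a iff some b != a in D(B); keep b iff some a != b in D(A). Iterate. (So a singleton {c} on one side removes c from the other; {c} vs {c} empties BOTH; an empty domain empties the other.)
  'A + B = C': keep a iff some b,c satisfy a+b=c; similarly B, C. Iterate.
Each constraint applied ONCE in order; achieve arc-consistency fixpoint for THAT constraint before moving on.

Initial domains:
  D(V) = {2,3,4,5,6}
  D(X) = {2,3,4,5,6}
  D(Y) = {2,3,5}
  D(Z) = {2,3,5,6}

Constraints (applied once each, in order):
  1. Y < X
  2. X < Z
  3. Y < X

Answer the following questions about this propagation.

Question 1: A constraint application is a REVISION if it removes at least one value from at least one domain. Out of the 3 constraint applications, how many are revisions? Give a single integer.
Constraint 1 (Y < X) on D(Y)={2,3,5} D(X)={2,3,4,5,6}: X {2,3,4,5,6}->{3,4,5,6} => REVISION
Constraint 2 (X < Z) on D(X)={3,4,5,6} D(Z)={2,3,5,6}: X {3,4,5,6}->{3,4,5}; Z {2,3,5,6}->{5,6} => REVISION
Constraint 3 (Y < X) on D(Y)={2,3,5} D(X)={3,4,5}: Y {2,3,5}->{2,3} => REVISION
Total revisions = 3

Answer: 3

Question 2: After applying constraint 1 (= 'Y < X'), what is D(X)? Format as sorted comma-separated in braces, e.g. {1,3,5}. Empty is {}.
Constraint 1 (Y < X) on D(Y)={2,3,5} D(X)={2,3,4,5,6}: X {2,3,4,5,6}->{3,4,5,6}
So after constraint 1: D(X) = {3,4,5,6}

Answer: {3,4,5,6}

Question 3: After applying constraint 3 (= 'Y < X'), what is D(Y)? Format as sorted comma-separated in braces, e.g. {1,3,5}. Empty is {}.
Answer: {2,3}

Derivation:
Constraint 1 (Y < X) on D(Y)={2,3,5} D(X)={2,3,4,5,6}: X {2,3,4,5,6}->{3,4,5,6}
Constraint 2 (X < Z) on D(X)={3,4,5,6} D(Z)={2,3,5,6}: X {3,4,5,6}->{3,4,5}; Z {2,3,5,6}->{5,6}
Constraint 3 (Y < X) on D(Y)={2,3,5} D(X)={3,4,5}: Y {2,3,5}->{2,3}
So after constraint 3: D(Y) = {2,3}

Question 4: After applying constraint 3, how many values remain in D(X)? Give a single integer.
Answer: 3

Derivation:
Constraint 1 (Y < X) on D(Y)={2,3,5} D(X)={2,3,4,5,6}: X {2,3,4,5,6}->{3,4,5,6}
Constraint 2 (X < Z) on D(X)={3,4,5,6} D(Z)={2,3,5,6}: X {3,4,5,6}->{3,4,5}; Z {2,3,5,6}->{5,6}
Constraint 3 (Y < X) on D(Y)={2,3,5} D(X)={3,4,5}: Y {2,3,5}->{2,3}
So after constraint 3: D(X)={3,4,5}, size = 3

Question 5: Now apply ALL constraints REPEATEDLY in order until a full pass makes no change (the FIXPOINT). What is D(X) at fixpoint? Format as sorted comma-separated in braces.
pass 0 (initial): D(X)={2,3,4,5,6}
pass 1: X {2,3,4,5,6}->{3,4,5}; Y {2,3,5}->{2,3}; Z {2,3,5,6}->{5,6}
pass 2: no change
Fixpoint after 2 passes: D(X) = {3,4,5}

Answer: {3,4,5}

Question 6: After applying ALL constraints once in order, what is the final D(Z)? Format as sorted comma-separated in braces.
Constraint 1 (Y < X) on D(Y)={2,3,5} D(X)={2,3,4,5,6}: X {2,3,4,5,6}->{3,4,5,6}
Constraint 2 (X < Z) on D(X)={3,4,5,6} D(Z)={2,3,5,6}: X {3,4,5,6}->{3,4,5}; Z {2,3,5,6}->{5,6}
Constraint 3 (Y < X) on D(Y)={2,3,5} D(X)={3,4,5}: Y {2,3,5}->{2,3}
So after all 3 constraints: D(Z) = {5,6}

Answer: {5,6}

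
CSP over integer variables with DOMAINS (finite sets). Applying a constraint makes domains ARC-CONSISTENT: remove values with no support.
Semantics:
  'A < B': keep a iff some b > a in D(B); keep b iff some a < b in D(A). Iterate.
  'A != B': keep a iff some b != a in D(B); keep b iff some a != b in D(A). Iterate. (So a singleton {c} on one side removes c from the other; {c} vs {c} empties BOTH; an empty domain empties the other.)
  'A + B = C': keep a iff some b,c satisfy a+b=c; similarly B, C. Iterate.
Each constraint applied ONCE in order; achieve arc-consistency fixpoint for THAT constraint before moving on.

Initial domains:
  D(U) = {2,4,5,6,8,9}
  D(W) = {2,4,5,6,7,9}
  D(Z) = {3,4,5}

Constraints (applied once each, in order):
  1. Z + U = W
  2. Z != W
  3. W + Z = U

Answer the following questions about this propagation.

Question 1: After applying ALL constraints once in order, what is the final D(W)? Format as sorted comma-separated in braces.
Constraint 1 (Z + U = W) on D(Z)={3,4,5} D(U)={2,4,5,6,8,9} D(W)={2,4,5,6,7,9}: U {2,4,5,6,8,9}->{2,4,5,6}; W {2,4,5,6,7,9}->{5,6,7,9}
Constraint 2 (Z != W) on D(Z)={3,4,5} D(W)={5,6,7,9}: no change
Constraint 3 (W + Z = U) on D(W)={5,6,7,9} D(Z)={3,4,5} D(U)={2,4,5,6}: W {5,6,7,9}->{}; Z {3,4,5}->{}; U {2,4,5,6}->{}
So after all 3 constraints: D(W) = {}

Answer: {}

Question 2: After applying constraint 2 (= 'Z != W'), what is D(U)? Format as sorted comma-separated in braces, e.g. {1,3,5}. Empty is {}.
Answer: {2,4,5,6}

Derivation:
Constraint 1 (Z + U = W) on D(Z)={3,4,5} D(U)={2,4,5,6,8,9} D(W)={2,4,5,6,7,9}: U {2,4,5,6,8,9}->{2,4,5,6}; W {2,4,5,6,7,9}->{5,6,7,9}
Constraint 2 (Z != W) on D(Z)={3,4,5} D(W)={5,6,7,9}: no change
So after constraint 2: D(U) = {2,4,5,6}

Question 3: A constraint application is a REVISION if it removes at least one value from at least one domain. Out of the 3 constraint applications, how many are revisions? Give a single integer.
Constraint 1 (Z + U = W) on D(Z)={3,4,5} D(U)={2,4,5,6,8,9} D(W)={2,4,5,6,7,9}: U {2,4,5,6,8,9}->{2,4,5,6}; W {2,4,5,6,7,9}->{5,6,7,9} => REVISION
Constraint 2 (Z != W) on D(Z)={3,4,5} D(W)={5,6,7,9}: no change => not a revision
Constraint 3 (W + Z = U) on D(W)={5,6,7,9} D(Z)={3,4,5} D(U)={2,4,5,6}: W {5,6,7,9}->{}; Z {3,4,5}->{}; U {2,4,5,6}->{} => REVISION
Total revisions = 2

Answer: 2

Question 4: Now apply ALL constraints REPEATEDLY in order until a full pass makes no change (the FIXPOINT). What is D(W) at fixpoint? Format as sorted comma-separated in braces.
Answer: {}

Derivation:
pass 0 (initial): D(W)={2,4,5,6,7,9}
pass 1: U {2,4,5,6,8,9}->{}; W {2,4,5,6,7,9}->{}; Z {3,4,5}->{}
pass 2: no change
Fixpoint after 2 passes: D(W) = {}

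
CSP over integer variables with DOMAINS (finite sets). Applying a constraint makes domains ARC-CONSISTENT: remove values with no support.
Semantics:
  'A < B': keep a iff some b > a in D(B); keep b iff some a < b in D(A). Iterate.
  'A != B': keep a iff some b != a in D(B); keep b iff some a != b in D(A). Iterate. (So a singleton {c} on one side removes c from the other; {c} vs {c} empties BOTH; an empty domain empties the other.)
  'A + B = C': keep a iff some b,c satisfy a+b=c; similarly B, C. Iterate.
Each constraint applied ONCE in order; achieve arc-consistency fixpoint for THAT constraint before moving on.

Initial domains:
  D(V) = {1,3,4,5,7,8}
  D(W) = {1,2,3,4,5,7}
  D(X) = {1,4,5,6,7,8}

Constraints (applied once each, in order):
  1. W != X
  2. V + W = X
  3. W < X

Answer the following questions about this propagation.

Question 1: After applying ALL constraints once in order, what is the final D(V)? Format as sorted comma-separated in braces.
Constraint 1 (W != X) on D(W)={1,2,3,4,5,7} D(X)={1,4,5,6,7,8}: no change
Constraint 2 (V + W = X) on D(V)={1,3,4,5,7,8} D(W)={1,2,3,4,5,7} D(X)={1,4,5,6,7,8}: V {1,3,4,5,7,8}->{1,3,4,5,7}; X {1,4,5,6,7,8}->{4,5,6,7,8}
Constraint 3 (W < X) on D(W)={1,2,3,4,5,7} D(X)={4,5,6,7,8}: no change
So after all 3 constraints: D(V) = {1,3,4,5,7}

Answer: {1,3,4,5,7}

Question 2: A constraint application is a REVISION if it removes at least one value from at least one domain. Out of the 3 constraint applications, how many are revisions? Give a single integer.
Answer: 1

Derivation:
Constraint 1 (W != X) on D(W)={1,2,3,4,5,7} D(X)={1,4,5,6,7,8}: no change => not a revision
Constraint 2 (V + W = X) on D(V)={1,3,4,5,7,8} D(W)={1,2,3,4,5,7} D(X)={1,4,5,6,7,8}: V {1,3,4,5,7,8}->{1,3,4,5,7}; X {1,4,5,6,7,8}->{4,5,6,7,8} => REVISION
Constraint 3 (W < X) on D(W)={1,2,3,4,5,7} D(X)={4,5,6,7,8}: no change => not a revision
Total revisions = 1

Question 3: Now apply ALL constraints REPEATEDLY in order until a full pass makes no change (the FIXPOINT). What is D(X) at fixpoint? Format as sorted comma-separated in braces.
Answer: {4,5,6,7,8}

Derivation:
pass 0 (initial): D(X)={1,4,5,6,7,8}
pass 1: V {1,3,4,5,7,8}->{1,3,4,5,7}; X {1,4,5,6,7,8}->{4,5,6,7,8}
pass 2: no change
Fixpoint after 2 passes: D(X) = {4,5,6,7,8}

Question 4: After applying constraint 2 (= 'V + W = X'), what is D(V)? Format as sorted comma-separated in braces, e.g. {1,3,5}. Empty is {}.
Constraint 1 (W != X) on D(W)={1,2,3,4,5,7} D(X)={1,4,5,6,7,8}: no change
Constraint 2 (V + W = X) on D(V)={1,3,4,5,7,8} D(W)={1,2,3,4,5,7} D(X)={1,4,5,6,7,8}: V {1,3,4,5,7,8}->{1,3,4,5,7}; X {1,4,5,6,7,8}->{4,5,6,7,8}
So after constraint 2: D(V) = {1,3,4,5,7}

Answer: {1,3,4,5,7}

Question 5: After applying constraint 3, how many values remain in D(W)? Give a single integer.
Constraint 1 (W != X) on D(W)={1,2,3,4,5,7} D(X)={1,4,5,6,7,8}: no change
Constraint 2 (V + W = X) on D(V)={1,3,4,5,7,8} D(W)={1,2,3,4,5,7} D(X)={1,4,5,6,7,8}: V {1,3,4,5,7,8}->{1,3,4,5,7}; X {1,4,5,6,7,8}->{4,5,6,7,8}
Constraint 3 (W < X) on D(W)={1,2,3,4,5,7} D(X)={4,5,6,7,8}: no change
So after constraint 3: D(W)={1,2,3,4,5,7}, size = 6

Answer: 6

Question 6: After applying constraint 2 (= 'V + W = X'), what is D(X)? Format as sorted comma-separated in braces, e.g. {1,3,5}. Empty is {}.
Constraint 1 (W != X) on D(W)={1,2,3,4,5,7} D(X)={1,4,5,6,7,8}: no change
Constraint 2 (V + W = X) on D(V)={1,3,4,5,7,8} D(W)={1,2,3,4,5,7} D(X)={1,4,5,6,7,8}: V {1,3,4,5,7,8}->{1,3,4,5,7}; X {1,4,5,6,7,8}->{4,5,6,7,8}
So after constraint 2: D(X) = {4,5,6,7,8}

Answer: {4,5,6,7,8}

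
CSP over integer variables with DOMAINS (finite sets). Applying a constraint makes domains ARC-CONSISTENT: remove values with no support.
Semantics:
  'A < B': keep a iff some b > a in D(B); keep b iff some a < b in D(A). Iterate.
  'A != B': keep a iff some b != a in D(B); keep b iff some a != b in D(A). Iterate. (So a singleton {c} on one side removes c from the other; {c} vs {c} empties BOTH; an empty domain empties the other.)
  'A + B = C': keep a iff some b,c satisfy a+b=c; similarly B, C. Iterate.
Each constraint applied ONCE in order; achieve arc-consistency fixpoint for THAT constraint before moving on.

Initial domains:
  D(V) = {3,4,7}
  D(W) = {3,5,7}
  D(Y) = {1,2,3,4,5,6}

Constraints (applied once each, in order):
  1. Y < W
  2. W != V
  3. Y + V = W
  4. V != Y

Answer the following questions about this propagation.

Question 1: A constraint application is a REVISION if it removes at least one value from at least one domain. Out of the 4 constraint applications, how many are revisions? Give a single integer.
Answer: 1

Derivation:
Constraint 1 (Y < W) on D(Y)={1,2,3,4,5,6} D(W)={3,5,7}: no change => not a revision
Constraint 2 (W != V) on D(W)={3,5,7} D(V)={3,4,7}: no change => not a revision
Constraint 3 (Y + V = W) on D(Y)={1,2,3,4,5,6} D(V)={3,4,7} D(W)={3,5,7}: Y {1,2,3,4,5,6}->{1,2,3,4}; V {3,4,7}->{3,4}; W {3,5,7}->{5,7} => REVISION
Constraint 4 (V != Y) on D(V)={3,4} D(Y)={1,2,3,4}: no change => not a revision
Total revisions = 1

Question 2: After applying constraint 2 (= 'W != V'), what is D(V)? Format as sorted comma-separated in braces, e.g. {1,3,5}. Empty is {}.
Answer: {3,4,7}

Derivation:
Constraint 1 (Y < W) on D(Y)={1,2,3,4,5,6} D(W)={3,5,7}: no change
Constraint 2 (W != V) on D(W)={3,5,7} D(V)={3,4,7}: no change
So after constraint 2: D(V) = {3,4,7}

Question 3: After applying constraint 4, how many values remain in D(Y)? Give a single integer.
Answer: 4

Derivation:
Constraint 1 (Y < W) on D(Y)={1,2,3,4,5,6} D(W)={3,5,7}: no change
Constraint 2 (W != V) on D(W)={3,5,7} D(V)={3,4,7}: no change
Constraint 3 (Y + V = W) on D(Y)={1,2,3,4,5,6} D(V)={3,4,7} D(W)={3,5,7}: Y {1,2,3,4,5,6}->{1,2,3,4}; V {3,4,7}->{3,4}; W {3,5,7}->{5,7}
Constraint 4 (V != Y) on D(V)={3,4} D(Y)={1,2,3,4}: no change
So after constraint 4: D(Y)={1,2,3,4}, size = 4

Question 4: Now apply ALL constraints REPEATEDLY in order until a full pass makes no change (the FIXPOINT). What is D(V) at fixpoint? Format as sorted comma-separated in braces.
pass 0 (initial): D(V)={3,4,7}
pass 1: V {3,4,7}->{3,4}; W {3,5,7}->{5,7}; Y {1,2,3,4,5,6}->{1,2,3,4}
pass 2: no change
Fixpoint after 2 passes: D(V) = {3,4}

Answer: {3,4}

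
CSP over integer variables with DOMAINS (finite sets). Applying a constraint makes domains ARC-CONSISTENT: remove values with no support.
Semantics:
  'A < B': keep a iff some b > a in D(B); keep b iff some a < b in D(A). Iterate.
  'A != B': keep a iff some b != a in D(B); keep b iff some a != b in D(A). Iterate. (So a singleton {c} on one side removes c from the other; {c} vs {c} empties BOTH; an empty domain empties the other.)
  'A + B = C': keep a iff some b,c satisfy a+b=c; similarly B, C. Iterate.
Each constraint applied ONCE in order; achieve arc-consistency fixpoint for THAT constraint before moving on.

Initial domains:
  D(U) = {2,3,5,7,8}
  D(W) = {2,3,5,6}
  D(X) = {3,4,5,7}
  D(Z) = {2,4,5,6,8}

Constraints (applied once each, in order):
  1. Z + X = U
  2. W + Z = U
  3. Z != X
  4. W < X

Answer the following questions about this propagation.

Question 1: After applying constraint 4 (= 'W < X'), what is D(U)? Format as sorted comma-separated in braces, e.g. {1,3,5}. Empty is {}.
Answer: {5,7,8}

Derivation:
Constraint 1 (Z + X = U) on D(Z)={2,4,5,6,8} D(X)={3,4,5,7} D(U)={2,3,5,7,8}: Z {2,4,5,6,8}->{2,4,5}; X {3,4,5,7}->{3,4,5}; U {2,3,5,7,8}->{5,7,8}
Constraint 2 (W + Z = U) on D(W)={2,3,5,6} D(Z)={2,4,5} D(U)={5,7,8}: no change
Constraint 3 (Z != X) on D(Z)={2,4,5} D(X)={3,4,5}: no change
Constraint 4 (W < X) on D(W)={2,3,5,6} D(X)={3,4,5}: W {2,3,5,6}->{2,3}
So after constraint 4: D(U) = {5,7,8}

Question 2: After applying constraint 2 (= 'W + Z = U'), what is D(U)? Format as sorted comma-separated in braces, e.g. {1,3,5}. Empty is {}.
Constraint 1 (Z + X = U) on D(Z)={2,4,5,6,8} D(X)={3,4,5,7} D(U)={2,3,5,7,8}: Z {2,4,5,6,8}->{2,4,5}; X {3,4,5,7}->{3,4,5}; U {2,3,5,7,8}->{5,7,8}
Constraint 2 (W + Z = U) on D(W)={2,3,5,6} D(Z)={2,4,5} D(U)={5,7,8}: no change
So after constraint 2: D(U) = {5,7,8}

Answer: {5,7,8}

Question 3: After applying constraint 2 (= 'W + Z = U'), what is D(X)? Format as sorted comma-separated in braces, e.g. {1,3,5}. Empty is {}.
Answer: {3,4,5}

Derivation:
Constraint 1 (Z + X = U) on D(Z)={2,4,5,6,8} D(X)={3,4,5,7} D(U)={2,3,5,7,8}: Z {2,4,5,6,8}->{2,4,5}; X {3,4,5,7}->{3,4,5}; U {2,3,5,7,8}->{5,7,8}
Constraint 2 (W + Z = U) on D(W)={2,3,5,6} D(Z)={2,4,5} D(U)={5,7,8}: no change
So after constraint 2: D(X) = {3,4,5}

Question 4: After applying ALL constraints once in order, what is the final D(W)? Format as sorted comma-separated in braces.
Constraint 1 (Z + X = U) on D(Z)={2,4,5,6,8} D(X)={3,4,5,7} D(U)={2,3,5,7,8}: Z {2,4,5,6,8}->{2,4,5}; X {3,4,5,7}->{3,4,5}; U {2,3,5,7,8}->{5,7,8}
Constraint 2 (W + Z = U) on D(W)={2,3,5,6} D(Z)={2,4,5} D(U)={5,7,8}: no change
Constraint 3 (Z != X) on D(Z)={2,4,5} D(X)={3,4,5}: no change
Constraint 4 (W < X) on D(W)={2,3,5,6} D(X)={3,4,5}: W {2,3,5,6}->{2,3}
So after all 4 constraints: D(W) = {2,3}

Answer: {2,3}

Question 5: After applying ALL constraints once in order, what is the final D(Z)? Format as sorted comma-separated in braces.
Answer: {2,4,5}

Derivation:
Constraint 1 (Z + X = U) on D(Z)={2,4,5,6,8} D(X)={3,4,5,7} D(U)={2,3,5,7,8}: Z {2,4,5,6,8}->{2,4,5}; X {3,4,5,7}->{3,4,5}; U {2,3,5,7,8}->{5,7,8}
Constraint 2 (W + Z = U) on D(W)={2,3,5,6} D(Z)={2,4,5} D(U)={5,7,8}: no change
Constraint 3 (Z != X) on D(Z)={2,4,5} D(X)={3,4,5}: no change
Constraint 4 (W < X) on D(W)={2,3,5,6} D(X)={3,4,5}: W {2,3,5,6}->{2,3}
So after all 4 constraints: D(Z) = {2,4,5}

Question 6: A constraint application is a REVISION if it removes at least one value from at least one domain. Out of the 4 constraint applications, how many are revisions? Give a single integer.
Constraint 1 (Z + X = U) on D(Z)={2,4,5,6,8} D(X)={3,4,5,7} D(U)={2,3,5,7,8}: Z {2,4,5,6,8}->{2,4,5}; X {3,4,5,7}->{3,4,5}; U {2,3,5,7,8}->{5,7,8} => REVISION
Constraint 2 (W + Z = U) on D(W)={2,3,5,6} D(Z)={2,4,5} D(U)={5,7,8}: no change => not a revision
Constraint 3 (Z != X) on D(Z)={2,4,5} D(X)={3,4,5}: no change => not a revision
Constraint 4 (W < X) on D(W)={2,3,5,6} D(X)={3,4,5}: W {2,3,5,6}->{2,3} => REVISION
Total revisions = 2

Answer: 2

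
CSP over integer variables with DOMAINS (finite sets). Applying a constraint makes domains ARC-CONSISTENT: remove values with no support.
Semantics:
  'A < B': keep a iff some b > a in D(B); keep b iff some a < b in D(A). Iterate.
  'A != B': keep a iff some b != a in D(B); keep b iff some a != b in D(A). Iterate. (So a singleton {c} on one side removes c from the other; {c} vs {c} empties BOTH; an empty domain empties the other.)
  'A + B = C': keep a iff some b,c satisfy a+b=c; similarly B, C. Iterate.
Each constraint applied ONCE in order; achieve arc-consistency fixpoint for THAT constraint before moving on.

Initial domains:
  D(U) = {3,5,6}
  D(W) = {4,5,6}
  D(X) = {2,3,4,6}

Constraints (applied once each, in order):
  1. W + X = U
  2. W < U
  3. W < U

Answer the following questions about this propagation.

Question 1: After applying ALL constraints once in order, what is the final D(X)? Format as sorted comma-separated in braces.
Constraint 1 (W + X = U) on D(W)={4,5,6} D(X)={2,3,4,6} D(U)={3,5,6}: W {4,5,6}->{4}; X {2,3,4,6}->{2}; U {3,5,6}->{6}
Constraint 2 (W < U) on D(W)={4} D(U)={6}: no change
Constraint 3 (W < U) on D(W)={4} D(U)={6}: no change
So after all 3 constraints: D(X) = {2}

Answer: {2}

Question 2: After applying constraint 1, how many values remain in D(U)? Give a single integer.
Answer: 1

Derivation:
Constraint 1 (W + X = U) on D(W)={4,5,6} D(X)={2,3,4,6} D(U)={3,5,6}: W {4,5,6}->{4}; X {2,3,4,6}->{2}; U {3,5,6}->{6}
So after constraint 1: D(U)={6}, size = 1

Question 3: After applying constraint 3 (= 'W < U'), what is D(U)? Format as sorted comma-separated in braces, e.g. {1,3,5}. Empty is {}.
Answer: {6}

Derivation:
Constraint 1 (W + X = U) on D(W)={4,5,6} D(X)={2,3,4,6} D(U)={3,5,6}: W {4,5,6}->{4}; X {2,3,4,6}->{2}; U {3,5,6}->{6}
Constraint 2 (W < U) on D(W)={4} D(U)={6}: no change
Constraint 3 (W < U) on D(W)={4} D(U)={6}: no change
So after constraint 3: D(U) = {6}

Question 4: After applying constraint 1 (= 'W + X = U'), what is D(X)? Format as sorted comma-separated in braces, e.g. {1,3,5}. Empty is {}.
Answer: {2}

Derivation:
Constraint 1 (W + X = U) on D(W)={4,5,6} D(X)={2,3,4,6} D(U)={3,5,6}: W {4,5,6}->{4}; X {2,3,4,6}->{2}; U {3,5,6}->{6}
So after constraint 1: D(X) = {2}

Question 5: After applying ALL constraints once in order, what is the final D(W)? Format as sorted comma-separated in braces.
Constraint 1 (W + X = U) on D(W)={4,5,6} D(X)={2,3,4,6} D(U)={3,5,6}: W {4,5,6}->{4}; X {2,3,4,6}->{2}; U {3,5,6}->{6}
Constraint 2 (W < U) on D(W)={4} D(U)={6}: no change
Constraint 3 (W < U) on D(W)={4} D(U)={6}: no change
So after all 3 constraints: D(W) = {4}

Answer: {4}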